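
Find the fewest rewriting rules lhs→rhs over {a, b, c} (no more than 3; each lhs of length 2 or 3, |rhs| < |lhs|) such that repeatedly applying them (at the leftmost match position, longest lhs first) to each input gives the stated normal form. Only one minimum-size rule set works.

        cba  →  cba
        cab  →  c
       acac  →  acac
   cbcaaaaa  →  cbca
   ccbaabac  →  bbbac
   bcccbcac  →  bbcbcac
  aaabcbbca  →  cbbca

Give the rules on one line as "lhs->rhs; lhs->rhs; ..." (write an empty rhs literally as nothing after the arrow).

aa->; ab->; cc->b

  | cba
  | cab => c
  | acac
  | cbcaaaaa => cbcaaa => cbca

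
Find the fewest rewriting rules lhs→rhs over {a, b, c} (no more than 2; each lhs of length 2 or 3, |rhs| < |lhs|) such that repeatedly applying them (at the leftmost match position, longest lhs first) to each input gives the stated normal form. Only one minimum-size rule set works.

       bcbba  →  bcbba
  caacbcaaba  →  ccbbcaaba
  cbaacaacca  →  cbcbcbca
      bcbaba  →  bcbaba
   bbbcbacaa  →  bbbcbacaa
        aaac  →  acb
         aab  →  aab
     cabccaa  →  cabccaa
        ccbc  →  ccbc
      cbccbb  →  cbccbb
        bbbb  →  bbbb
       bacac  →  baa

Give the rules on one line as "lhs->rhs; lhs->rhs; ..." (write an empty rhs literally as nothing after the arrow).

  | bcbba
  | caacbcaaba => ccbbcaaba
  | cbaacaacca => cbcbaacca => cbcbcbca
  | bcbaba

aac->cb; cac->a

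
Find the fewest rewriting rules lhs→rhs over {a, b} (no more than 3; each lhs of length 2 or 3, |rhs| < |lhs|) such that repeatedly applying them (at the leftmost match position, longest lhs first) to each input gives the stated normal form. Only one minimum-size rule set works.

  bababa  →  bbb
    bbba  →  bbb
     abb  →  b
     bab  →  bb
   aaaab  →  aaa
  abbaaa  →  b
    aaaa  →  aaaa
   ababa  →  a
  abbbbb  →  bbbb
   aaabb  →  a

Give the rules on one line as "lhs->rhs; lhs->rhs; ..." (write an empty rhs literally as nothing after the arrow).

ab->; ba->b

  | bababa => bbaba => bbba => bbb
  | bbba => bbb
  | abb => b
  | bab => bb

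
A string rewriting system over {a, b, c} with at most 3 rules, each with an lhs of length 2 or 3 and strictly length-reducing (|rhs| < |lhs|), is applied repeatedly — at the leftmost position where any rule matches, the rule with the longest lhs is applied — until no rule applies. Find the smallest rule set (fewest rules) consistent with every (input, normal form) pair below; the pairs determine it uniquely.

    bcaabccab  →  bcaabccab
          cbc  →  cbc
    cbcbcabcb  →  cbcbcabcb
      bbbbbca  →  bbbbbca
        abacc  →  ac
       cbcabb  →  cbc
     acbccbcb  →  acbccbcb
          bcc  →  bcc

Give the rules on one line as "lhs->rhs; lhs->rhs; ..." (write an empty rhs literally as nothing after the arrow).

  | bcaabccab
  | cbc
  | cbcbcabcb
  | bbbbbca

abb->; bac->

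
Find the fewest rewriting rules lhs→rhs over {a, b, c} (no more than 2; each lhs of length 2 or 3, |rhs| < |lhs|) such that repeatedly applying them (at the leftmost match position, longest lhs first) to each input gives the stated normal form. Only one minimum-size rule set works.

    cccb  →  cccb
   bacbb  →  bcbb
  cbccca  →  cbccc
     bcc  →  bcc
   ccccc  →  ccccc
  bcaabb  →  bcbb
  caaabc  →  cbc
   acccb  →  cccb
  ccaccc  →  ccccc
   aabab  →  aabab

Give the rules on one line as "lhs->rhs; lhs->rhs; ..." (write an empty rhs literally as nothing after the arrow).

ac->c; ca->c

  | cccb
  | bacbb => bcbb
  | cbccca => cbccc
  | bcc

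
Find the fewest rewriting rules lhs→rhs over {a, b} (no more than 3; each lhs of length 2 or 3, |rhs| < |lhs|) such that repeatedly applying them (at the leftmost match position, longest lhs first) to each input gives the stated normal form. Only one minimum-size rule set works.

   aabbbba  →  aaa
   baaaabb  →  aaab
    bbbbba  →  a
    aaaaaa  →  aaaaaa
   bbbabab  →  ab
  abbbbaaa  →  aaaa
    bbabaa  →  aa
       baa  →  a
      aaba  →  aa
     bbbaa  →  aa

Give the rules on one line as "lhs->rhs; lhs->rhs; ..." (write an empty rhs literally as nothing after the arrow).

  | aabbbba => aabbba => aabba => aaa
  | baaaabb => aaabb => aaab
  | bbbbba => bbbba => bbba => bba => a
  | aaaaaa

ba->; bb->b; bba->a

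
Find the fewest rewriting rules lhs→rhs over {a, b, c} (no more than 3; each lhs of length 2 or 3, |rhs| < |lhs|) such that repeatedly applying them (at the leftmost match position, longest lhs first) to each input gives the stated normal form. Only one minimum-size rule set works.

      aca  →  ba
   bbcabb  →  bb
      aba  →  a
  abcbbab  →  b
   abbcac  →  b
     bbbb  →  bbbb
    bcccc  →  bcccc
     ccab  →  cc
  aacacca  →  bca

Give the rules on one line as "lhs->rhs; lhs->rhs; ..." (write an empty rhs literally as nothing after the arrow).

ab->; ac->b; cb->

  | aca => ba
  | bbcabb => bbcb => bb
  | aba => a
  | abcbbab => cbbab => bab => b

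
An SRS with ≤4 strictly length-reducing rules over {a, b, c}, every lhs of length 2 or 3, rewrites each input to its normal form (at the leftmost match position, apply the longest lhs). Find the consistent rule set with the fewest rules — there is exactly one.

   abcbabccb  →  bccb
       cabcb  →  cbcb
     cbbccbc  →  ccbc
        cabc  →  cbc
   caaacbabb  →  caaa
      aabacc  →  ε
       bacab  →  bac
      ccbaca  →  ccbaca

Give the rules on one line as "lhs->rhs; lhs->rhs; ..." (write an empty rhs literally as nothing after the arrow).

ab->; abc->bc; acc->b; cbb->

  | abcbabccb => bcbabccb => bcbbccb => bccb
  | cabcb => cbcb
  | cbbccbc => ccbc
  | cabc => cbc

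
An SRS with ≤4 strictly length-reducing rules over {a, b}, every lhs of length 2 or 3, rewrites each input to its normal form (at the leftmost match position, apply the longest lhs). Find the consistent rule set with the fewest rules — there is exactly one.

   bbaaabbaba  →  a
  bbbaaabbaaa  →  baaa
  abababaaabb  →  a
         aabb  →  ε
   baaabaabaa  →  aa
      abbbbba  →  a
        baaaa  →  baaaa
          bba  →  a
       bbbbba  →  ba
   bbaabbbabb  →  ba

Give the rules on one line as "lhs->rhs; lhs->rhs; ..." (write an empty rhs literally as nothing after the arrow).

aab->b; ab->a; aba->a; bb->

  | bbaaabbaba => aaabbaba => abbaba => ababa => aba => a
  | bbbaaabbaaa => baaabbaaa => babbaaa => babaaa => baaa
  | abababaaabb => ababaaabb => abaaabb => aaabb => abb => ab => a
  | aabb => bb => ε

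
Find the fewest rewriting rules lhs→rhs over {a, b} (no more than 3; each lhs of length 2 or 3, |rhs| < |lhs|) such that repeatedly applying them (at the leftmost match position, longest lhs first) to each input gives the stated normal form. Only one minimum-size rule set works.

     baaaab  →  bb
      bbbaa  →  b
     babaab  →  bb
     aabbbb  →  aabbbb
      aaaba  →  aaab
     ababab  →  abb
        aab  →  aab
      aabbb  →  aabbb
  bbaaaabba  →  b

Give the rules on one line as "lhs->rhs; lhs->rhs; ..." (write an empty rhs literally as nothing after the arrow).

  | baaaab => baaab => baab => bab => bb
  | bbbaa => bbaa => baa => ba => b
  | babaab => bbaab => baab => bab => bb
  | aabbbb

ba->b; bba->ba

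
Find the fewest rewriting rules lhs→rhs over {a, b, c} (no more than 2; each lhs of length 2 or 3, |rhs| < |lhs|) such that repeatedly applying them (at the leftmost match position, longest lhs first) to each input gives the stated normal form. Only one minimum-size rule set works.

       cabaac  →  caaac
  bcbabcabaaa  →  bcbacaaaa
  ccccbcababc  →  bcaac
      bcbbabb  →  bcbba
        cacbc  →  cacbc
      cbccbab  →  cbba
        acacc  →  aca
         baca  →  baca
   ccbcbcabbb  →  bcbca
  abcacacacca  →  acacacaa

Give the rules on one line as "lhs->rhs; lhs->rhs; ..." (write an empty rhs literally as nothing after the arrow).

  | cabaac => caaac
  | bcbabcabaaa => bcbacabaaa => bcbacaaaa
  | ccccbcababc => ccbcababc => bcababc => bcaabc => bcaac
  | bcbbabb => bcbbab => bcbba

ab->a; cc->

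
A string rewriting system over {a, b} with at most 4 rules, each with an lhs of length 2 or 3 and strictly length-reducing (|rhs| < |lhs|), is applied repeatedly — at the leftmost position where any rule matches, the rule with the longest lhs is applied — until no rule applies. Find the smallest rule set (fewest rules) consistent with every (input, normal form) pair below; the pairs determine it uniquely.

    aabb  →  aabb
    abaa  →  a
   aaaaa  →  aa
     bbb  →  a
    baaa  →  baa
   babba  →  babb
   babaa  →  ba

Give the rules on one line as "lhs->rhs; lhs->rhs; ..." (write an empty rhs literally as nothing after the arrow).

  | aabb
  | abaa => a
  | aaaaa => aaaa => aaa => aa
  | bbb => a

aaa->aa; aba->; bba->bb; bbb->a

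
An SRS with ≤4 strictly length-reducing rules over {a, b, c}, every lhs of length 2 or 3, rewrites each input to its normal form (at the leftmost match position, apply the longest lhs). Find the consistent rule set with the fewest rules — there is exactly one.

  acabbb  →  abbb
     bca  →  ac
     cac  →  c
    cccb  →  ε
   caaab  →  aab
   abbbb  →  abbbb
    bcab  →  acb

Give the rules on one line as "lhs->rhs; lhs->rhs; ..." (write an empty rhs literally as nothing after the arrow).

  | acabbb => abbb
  | bca => ac
  | cac => c
  | cccb => ca => ε

bca->ac; ca->; ccb->a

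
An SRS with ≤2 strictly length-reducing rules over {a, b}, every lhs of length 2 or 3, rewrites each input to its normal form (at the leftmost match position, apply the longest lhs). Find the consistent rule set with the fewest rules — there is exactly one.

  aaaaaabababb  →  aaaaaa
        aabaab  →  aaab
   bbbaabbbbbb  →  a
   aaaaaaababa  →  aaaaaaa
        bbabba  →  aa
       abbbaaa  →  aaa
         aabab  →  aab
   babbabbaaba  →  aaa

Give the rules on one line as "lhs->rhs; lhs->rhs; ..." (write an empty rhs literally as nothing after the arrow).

  | aaaaaabababb => aaaaaababb => aaaaaabb => aaaaaa
  | aabaab => aaab
  | bbbaabbbbbb => baabbbbbb => abbbbbb => abbbb => abb => a
  | aaaaaaababa => aaaaaaaba => aaaaaaa

ba->; bb->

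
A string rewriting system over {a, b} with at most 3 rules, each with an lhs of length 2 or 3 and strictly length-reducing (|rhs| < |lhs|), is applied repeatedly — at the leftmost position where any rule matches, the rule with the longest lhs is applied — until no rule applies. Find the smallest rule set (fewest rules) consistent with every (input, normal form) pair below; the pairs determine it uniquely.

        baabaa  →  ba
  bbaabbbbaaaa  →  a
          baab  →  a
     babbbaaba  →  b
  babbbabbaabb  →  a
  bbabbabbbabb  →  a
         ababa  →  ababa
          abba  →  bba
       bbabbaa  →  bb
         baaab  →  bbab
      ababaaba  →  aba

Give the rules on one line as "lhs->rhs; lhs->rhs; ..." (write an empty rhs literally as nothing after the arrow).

  | baabaa => bbbaa => aaa => ba
  | bbaabbbbaaaa => bbbbbbbaaaa => abbbbaaaa => bbbbaaaa => abaaaa => abbaa => bbaa => bbb => a
  | baab => bbb => a
  | babbbaaba => bbbbaaba => abaaba => abbba => bbba => aa => b

aa->b; abb->bb; bbb->a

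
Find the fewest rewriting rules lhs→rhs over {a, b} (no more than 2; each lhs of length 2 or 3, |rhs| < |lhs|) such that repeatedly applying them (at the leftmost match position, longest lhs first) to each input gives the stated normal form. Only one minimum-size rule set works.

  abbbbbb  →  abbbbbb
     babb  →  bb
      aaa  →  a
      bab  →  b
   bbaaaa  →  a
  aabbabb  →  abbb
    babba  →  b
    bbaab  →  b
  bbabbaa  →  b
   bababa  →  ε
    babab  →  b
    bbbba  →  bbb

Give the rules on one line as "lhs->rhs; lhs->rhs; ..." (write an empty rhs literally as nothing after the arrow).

  | abbbbbb
  | babb => bb
  | aaa => aa => a
  | bab => b

aa->a; ba->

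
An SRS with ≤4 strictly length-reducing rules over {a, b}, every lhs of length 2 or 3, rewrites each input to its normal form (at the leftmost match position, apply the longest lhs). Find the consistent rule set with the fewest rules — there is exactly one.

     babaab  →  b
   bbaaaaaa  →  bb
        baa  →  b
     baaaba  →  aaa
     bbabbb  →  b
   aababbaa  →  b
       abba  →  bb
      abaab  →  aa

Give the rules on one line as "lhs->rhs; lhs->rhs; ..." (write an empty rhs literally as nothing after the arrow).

ab->b; ba->b; bab->aa

  | babaab => aaaab => aaab => aab => ab => b
  | bbaaaaaa => bbaaaaa => bbaaaa => bbaaa => bbaa => bba => bb
  | baa => ba => b
  | baaaba => baaba => baba => aaa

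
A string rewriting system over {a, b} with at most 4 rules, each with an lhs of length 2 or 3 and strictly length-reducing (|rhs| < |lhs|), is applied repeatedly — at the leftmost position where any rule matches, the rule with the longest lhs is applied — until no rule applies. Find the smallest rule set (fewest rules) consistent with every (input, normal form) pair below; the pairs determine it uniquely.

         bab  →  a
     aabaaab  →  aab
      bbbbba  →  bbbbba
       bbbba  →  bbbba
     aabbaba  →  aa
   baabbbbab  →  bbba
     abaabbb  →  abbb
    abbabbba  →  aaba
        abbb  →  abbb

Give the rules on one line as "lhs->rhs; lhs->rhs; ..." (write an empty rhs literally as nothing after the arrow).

  | bab => a
  | aabaaab => aaab => aab
  | bbbbba
  | bbbba

aaa->aa; baa->; bab->a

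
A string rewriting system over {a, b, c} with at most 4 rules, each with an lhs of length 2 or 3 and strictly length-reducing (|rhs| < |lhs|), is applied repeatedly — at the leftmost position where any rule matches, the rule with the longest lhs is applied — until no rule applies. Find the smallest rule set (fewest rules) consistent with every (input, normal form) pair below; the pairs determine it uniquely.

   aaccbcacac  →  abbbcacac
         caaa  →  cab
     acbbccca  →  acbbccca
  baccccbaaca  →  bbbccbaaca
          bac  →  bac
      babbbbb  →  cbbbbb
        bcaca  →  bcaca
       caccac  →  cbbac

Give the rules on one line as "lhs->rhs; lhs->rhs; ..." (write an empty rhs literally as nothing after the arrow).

aaa->ab; acc->bb; bab->cb

  | aaccbcacac => abbbcacac
  | caaa => cab
  | acbbccca
  | baccccbaaca => bbbccbaaca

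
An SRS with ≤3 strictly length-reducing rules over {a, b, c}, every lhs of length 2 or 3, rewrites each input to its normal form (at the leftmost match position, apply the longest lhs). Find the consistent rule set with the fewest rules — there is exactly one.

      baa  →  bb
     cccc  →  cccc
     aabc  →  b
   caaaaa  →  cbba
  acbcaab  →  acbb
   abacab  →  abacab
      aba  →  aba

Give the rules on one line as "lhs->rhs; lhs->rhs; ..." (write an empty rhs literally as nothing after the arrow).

aa->b; bc->

  | baa => bb
  | cccc
  | aabc => bbc => b
  | caaaaa => cbaaa => cbba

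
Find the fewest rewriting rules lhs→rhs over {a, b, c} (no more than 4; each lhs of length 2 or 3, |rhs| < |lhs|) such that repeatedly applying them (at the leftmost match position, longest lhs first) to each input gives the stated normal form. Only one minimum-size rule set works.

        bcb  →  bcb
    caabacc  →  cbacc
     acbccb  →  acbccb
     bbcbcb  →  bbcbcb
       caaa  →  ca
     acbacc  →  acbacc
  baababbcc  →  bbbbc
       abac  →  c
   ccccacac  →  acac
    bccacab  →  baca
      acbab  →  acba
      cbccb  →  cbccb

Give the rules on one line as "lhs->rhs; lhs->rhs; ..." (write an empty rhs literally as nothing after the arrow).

  | bcb
  | caabacc => cbacc
  | acbccb
  | bbcbcb

aa->; ab->a; abc->bb; cca->a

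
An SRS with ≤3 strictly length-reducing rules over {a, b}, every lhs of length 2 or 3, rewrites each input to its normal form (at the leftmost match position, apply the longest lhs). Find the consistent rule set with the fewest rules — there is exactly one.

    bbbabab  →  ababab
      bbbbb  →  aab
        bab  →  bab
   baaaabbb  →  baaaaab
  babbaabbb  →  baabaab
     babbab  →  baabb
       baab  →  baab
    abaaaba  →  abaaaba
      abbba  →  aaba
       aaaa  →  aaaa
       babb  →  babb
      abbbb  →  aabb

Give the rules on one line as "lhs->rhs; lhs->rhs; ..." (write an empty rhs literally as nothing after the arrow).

  | bbbabab => ababab
  | bbbbb => abbb => aab
  | bab
  | baaaabbb => baaaaab

bba->ab; bbb->ab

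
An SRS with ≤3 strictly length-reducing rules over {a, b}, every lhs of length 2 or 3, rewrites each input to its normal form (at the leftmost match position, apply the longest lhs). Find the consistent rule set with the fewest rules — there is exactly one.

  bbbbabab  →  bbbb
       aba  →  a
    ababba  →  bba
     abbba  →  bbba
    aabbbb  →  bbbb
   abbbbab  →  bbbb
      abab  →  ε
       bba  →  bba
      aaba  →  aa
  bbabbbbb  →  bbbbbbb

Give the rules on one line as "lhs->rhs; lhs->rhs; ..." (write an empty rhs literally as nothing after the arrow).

ab->; abb->bb

  | bbbbabab => bbbbab => bbbb
  | aba => a
  | ababba => abba => bba
  | abbba => bbba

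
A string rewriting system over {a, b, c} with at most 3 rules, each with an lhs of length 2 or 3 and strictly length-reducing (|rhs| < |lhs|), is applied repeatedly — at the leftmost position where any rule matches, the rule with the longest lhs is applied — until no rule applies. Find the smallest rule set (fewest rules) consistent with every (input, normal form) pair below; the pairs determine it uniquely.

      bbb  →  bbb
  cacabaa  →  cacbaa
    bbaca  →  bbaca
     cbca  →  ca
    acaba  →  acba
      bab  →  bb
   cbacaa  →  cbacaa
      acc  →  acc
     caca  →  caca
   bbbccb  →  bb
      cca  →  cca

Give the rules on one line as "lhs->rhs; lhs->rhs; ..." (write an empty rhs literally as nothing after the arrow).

ab->b; bc->

  | bbb
  | cacabaa => cacbaa
  | bbaca
  | cbca => ca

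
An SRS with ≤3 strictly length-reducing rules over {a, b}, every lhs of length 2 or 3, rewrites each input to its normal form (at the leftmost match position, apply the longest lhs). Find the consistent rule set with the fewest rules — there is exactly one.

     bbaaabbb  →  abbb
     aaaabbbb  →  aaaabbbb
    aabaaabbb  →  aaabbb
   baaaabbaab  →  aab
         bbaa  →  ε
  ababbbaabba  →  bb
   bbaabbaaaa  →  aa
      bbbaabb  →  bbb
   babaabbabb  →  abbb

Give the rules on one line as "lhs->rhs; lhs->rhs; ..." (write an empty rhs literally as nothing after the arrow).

  | bbaaabbb => baabbb => abbb
  | aaaabbbb
  | aabaaabbb => aaabbb
  | baaaabbaab => aaabbaab => aaabab => aab

aba->; ba->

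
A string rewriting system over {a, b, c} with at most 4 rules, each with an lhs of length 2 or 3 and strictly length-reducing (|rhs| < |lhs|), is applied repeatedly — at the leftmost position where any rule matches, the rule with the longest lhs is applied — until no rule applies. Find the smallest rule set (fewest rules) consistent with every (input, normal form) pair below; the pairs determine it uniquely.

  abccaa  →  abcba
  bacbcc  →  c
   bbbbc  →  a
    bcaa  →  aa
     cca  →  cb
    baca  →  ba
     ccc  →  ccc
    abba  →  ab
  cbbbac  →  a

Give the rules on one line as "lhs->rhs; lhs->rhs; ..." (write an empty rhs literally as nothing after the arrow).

  | abccaa => abcba
  | bacbcc => bbcc => acc => c
  | bbbbc => abbc => aac => a
  | bcaa => bba => aa

aaa->ab; ac->; bb->a; ca->b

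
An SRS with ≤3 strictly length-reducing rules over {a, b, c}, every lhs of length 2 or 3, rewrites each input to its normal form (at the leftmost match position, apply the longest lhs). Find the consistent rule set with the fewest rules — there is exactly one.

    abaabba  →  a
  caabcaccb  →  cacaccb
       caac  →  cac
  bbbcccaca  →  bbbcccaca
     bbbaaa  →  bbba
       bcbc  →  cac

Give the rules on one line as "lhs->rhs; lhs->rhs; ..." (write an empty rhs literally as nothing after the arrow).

  | abaabba => aaabba => aabba => abba => aba => aa => a
  | caabcaccb => cabcaccb => cacaccb
  | caac => cac
  | bbbcccaca

aa->a; ab->a; bcb->ca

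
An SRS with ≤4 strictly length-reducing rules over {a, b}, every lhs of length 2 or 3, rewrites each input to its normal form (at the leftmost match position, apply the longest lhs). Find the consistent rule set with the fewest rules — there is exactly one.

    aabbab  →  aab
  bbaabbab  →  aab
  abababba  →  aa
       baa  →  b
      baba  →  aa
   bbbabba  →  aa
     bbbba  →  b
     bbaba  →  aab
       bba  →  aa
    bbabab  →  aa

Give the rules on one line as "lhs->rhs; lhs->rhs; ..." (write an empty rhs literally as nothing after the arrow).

  | aabbab => aaaab => aaab => aab
  | bbaabbab => aaabbab => aabbab => aaaab => aaab => aab
  | abababba => abbabba => aaabba => aabba => aaaa => aaa => aa
  | baa => ba => b

aaa->aa; ba->b; bb->a; bbb->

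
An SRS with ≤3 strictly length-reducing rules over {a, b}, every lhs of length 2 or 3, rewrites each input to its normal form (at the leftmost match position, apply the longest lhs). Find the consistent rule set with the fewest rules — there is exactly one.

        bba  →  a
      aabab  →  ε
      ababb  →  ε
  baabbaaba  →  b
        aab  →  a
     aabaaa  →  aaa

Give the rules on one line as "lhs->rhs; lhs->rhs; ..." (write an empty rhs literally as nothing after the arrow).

  | bba => a
  | aabab => ab => ε
  | ababb => bb => ε
  | baabbaaba => babaaba => baba => b

ab->; aba->; bb->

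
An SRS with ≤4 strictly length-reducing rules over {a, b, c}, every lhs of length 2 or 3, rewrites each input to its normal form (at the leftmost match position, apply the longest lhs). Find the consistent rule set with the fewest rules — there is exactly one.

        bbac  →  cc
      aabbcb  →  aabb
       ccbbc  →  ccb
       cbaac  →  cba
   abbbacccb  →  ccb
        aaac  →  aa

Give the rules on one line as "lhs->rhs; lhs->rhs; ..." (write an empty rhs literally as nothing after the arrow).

ac->; bba->c; bc->

  | bbac => cc
  | aabbcb => aabb
  | ccbbc => ccb
  | cbaac => cba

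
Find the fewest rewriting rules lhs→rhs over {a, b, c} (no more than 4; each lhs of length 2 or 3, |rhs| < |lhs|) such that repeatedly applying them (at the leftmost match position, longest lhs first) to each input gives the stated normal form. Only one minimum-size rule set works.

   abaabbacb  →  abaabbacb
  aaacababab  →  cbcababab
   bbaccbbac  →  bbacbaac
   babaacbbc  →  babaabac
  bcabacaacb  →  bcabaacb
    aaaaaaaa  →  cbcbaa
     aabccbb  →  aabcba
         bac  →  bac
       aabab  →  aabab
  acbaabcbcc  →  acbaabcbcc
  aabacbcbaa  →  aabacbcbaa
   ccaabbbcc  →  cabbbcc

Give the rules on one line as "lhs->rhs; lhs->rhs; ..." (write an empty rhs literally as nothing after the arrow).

  | abaabbacb
  | aaacababab => cbcababab
  | bbaccbbac => bbacbaac
  | babaacbbc => babaabac

aaa->cb; caa->a; cbb->ba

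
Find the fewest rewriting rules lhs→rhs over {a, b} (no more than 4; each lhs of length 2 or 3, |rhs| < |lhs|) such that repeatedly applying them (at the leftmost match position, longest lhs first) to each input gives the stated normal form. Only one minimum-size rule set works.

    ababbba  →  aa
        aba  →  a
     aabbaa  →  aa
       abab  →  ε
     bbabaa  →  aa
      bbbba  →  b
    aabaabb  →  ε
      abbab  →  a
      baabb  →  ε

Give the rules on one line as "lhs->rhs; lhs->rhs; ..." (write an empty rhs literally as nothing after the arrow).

  | ababbba => abbba => bba => aa
  | aba => a
  | aabbaa => abaa => aa
  | abab => ab => ε

aaa->aa; ab->; ba->b; bb->a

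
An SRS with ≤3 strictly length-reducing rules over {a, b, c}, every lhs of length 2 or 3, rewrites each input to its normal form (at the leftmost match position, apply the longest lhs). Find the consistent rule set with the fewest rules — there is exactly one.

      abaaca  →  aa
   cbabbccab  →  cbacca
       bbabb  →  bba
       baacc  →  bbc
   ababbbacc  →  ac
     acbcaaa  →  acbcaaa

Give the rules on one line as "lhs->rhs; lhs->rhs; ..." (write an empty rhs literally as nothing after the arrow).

  | abaaca => aaaca => aba => aa
  | cbabbccab => cbabccab => cbaccab => cbacca
  | bbabb => bbab => bba
  | baacc => bbc

aac->b; ab->a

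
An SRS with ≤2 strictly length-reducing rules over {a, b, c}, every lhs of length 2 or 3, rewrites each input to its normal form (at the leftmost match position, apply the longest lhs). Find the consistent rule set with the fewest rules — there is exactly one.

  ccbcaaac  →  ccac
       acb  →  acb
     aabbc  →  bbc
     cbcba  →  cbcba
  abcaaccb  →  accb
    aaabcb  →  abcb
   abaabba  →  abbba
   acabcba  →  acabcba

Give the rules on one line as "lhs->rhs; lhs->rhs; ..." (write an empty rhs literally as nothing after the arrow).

  | ccbcaaac => ccaaac => ccac
  | acb
  | aabbc => bbc
  | cbcba

aa->; bca->a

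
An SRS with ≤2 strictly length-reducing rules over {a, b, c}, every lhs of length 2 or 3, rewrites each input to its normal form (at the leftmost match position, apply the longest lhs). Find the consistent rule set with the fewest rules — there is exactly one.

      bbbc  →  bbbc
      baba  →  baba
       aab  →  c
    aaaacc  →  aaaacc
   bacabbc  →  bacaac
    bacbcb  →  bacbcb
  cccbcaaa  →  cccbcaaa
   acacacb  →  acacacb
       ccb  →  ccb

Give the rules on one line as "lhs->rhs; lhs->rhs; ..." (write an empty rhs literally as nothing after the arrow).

  | bbbc
  | baba
  | aab => c
  | aaaacc

aab->c; abb->aa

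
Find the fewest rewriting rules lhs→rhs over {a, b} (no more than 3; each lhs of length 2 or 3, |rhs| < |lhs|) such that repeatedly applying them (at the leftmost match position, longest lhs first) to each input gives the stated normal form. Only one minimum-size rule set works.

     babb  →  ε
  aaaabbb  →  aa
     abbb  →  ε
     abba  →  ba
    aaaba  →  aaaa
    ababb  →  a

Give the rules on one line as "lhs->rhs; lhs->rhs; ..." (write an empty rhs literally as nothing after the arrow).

ab->a; abb->b; bb->

  | babb => bb => ε
  | aaaabbb => aaabb => aab => aa
  | abbb => bb => ε
  | abba => ba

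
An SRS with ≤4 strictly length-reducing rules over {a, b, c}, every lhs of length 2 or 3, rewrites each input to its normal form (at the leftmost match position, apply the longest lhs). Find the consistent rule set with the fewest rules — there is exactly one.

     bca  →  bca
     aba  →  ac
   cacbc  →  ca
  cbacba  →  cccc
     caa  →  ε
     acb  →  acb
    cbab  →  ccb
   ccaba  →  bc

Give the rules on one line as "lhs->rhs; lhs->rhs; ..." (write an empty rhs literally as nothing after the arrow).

ba->c; caa->; cbc->; cca->b

  | bca
  | aba => ac
  | cacbc => ca
  | cbacba => cccba => cccc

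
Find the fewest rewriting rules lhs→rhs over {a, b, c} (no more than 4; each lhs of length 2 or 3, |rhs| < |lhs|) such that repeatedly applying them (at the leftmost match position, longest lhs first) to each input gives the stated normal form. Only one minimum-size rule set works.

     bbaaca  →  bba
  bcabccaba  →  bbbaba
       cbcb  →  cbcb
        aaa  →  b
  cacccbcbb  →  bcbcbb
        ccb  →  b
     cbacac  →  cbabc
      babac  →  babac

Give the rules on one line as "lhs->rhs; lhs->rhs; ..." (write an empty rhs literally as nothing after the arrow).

aa->c; ca->b; cc->

  | bbaaca => bbcca => bba
  | bcabccaba => bbbccaba => bbbaba
  | cbcb
  | aaa => ca => b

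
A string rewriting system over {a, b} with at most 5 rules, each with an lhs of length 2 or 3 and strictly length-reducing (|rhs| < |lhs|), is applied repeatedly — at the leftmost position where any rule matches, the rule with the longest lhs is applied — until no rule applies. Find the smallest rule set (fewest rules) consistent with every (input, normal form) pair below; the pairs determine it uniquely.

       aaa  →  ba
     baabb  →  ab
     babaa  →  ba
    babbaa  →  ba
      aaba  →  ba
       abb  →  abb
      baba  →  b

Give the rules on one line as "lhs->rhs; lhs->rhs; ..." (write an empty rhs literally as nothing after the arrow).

  | aaa => ba
  | baabb => bbbb => ab
  | babaa => ba
  | babbaa => babaa => ba

aa->b; aba->; bba->ba; bbb->a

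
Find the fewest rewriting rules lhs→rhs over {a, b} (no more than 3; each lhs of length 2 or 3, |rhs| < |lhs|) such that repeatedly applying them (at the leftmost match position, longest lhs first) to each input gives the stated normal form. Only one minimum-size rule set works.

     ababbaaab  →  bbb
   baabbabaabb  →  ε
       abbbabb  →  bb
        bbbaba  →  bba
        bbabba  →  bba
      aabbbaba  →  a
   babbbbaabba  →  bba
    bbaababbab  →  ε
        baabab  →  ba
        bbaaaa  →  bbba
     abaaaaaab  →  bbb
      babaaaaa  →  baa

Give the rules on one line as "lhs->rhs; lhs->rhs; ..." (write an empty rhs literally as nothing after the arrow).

aaa->b; ab->; bab->

  | ababbaaab => abbaaab => baaab => bbb
  | baabbabaabb => bababaabb => abaabb => aabb => ab => ε
  | abbbabb => bbabb => bb
  | bbbaba => bba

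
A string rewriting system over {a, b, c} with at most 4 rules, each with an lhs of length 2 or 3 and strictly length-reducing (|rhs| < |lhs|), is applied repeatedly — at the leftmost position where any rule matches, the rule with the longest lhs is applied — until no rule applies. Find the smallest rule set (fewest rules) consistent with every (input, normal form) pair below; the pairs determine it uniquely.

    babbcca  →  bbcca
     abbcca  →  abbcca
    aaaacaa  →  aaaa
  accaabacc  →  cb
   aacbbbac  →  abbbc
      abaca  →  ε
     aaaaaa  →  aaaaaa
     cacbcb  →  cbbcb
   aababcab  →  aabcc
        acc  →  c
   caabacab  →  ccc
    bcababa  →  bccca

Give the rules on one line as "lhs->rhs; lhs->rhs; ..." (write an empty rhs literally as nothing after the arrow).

ac->b; acc->c; ba->; cab->cc

  | babbcca => bbcca
  | abbcca
  | aaaacaa => aaabaa => aaaa
  | accaabacc => caabacc => caacc => cac => cb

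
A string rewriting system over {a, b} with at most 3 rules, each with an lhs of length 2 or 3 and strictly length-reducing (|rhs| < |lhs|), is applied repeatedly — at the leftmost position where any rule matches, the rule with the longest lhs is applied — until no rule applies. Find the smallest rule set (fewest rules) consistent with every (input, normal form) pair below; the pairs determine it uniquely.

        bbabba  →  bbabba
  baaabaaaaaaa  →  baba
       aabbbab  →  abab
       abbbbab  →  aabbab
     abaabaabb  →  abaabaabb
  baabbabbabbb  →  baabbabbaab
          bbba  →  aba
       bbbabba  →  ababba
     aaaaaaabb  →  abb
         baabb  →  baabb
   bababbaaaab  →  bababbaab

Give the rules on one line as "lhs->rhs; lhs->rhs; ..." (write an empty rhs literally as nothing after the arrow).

  | bbabba
  | baaabaaaaaaa => babaaaaaaa => babaaaaa => babaaa => baba
  | aabbbab => aaabab => abab
  | abbbbab => aabbab

aaa->a; bbb->ab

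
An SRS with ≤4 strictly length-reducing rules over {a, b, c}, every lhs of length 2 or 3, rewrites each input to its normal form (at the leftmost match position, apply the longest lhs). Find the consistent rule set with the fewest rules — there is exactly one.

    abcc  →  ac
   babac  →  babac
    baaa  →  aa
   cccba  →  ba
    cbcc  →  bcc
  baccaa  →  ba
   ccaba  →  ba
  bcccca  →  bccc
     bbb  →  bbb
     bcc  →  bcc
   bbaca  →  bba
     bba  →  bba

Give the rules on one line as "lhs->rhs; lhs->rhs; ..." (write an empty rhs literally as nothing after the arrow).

  | abcc => ac
  | babac
  | baaa => aa
  | cccba => ccba => cba => ba

abc->a; baa->a; ca->; cb->b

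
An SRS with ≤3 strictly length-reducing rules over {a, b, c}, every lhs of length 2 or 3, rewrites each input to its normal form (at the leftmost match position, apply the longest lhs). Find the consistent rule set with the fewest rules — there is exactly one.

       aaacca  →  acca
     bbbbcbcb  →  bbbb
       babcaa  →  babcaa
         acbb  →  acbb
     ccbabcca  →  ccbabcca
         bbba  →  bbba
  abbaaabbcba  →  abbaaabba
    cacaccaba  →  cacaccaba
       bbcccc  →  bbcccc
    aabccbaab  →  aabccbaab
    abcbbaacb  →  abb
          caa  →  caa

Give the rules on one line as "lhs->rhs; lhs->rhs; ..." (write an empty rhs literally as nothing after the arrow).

aac->c; bcb->b

  | aaacca => acca
  | bbbbcbcb => bbbbcb => bbbb
  | babcaa
  | acbb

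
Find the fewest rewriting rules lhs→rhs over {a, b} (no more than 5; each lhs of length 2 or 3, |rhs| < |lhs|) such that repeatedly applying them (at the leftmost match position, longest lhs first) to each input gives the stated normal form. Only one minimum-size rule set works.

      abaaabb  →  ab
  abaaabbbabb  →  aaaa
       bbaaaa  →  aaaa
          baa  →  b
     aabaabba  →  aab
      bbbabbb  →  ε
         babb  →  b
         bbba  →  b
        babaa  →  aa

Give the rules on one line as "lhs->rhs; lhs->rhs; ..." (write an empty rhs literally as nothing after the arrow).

  | abaaabb => abaabb => ababb => ab
  | abaaabbbabb => abaabbbabb => ababbbabb => abbabb => aaabb => aaaa
  | bbaaaa => aaaa
  | baa => ba => b

abb->aa; ba->b; bab->; bb->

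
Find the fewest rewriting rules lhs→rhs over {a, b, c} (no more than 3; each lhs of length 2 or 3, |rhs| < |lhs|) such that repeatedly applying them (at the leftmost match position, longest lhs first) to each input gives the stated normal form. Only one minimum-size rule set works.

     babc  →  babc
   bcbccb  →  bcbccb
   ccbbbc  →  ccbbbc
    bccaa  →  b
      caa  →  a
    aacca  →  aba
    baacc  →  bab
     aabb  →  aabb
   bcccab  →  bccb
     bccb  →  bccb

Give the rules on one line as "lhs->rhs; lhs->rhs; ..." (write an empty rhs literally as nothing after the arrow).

  | babc
  | bcbccb
  | ccbbbc
  | bccaa => bca => b

acc->b; ca->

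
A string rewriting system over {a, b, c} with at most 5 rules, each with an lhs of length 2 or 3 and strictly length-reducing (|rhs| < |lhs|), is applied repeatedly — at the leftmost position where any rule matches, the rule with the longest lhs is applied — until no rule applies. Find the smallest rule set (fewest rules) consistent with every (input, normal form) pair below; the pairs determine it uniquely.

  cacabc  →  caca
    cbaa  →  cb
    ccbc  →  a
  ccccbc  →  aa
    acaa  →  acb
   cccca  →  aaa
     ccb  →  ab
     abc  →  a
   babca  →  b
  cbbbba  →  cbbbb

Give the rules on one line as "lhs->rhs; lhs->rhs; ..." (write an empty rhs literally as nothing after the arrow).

  | cacabc => caca
  | cbaa => cba => cb
  | ccbc => abc => a
  | ccccbc => accbc => aabc => aa

ba->b; bc->; caa->cb; cc->a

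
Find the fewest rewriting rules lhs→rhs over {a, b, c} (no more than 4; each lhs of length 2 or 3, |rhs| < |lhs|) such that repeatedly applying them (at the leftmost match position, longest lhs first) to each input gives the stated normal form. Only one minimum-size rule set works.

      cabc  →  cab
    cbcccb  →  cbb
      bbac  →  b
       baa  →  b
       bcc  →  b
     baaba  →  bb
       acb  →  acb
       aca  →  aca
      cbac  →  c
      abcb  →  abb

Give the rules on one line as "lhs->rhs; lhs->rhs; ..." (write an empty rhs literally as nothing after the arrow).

  | cabc => cab
  | cbcccb => cbccb => cbcb => cbb
  | bbac => b
  | baa => ba => b

ba->b; bac->; bc->b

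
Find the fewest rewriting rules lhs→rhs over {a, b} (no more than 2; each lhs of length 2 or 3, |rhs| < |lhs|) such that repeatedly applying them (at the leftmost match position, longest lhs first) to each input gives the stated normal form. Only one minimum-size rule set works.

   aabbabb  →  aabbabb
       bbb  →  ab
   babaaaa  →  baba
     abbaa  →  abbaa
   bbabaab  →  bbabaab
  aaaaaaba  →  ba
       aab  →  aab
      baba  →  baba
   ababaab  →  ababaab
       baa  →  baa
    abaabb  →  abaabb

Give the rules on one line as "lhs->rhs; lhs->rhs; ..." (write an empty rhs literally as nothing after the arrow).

aaa->; bbb->ab

  | aabbabb
  | bbb => ab
  | babaaaa => baba
  | abbaa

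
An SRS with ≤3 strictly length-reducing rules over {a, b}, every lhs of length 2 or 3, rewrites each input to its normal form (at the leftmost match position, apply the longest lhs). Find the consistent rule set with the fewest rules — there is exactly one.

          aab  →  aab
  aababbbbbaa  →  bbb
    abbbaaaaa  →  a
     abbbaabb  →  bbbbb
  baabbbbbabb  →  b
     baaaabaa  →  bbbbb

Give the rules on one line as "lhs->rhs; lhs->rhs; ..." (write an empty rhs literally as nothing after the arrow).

  | aab
  | aababbbbbaa => aaabbbbbaa => aabbbbaa => abbbaa => bbaa => bbb
  | abbbaaaaa => bbaaaaa => bbbaaa => bbbba => bbba => bba => ba => a
  | abbbaabb => bbaabb => bbbbb

abb->b; ba->a; baa->bb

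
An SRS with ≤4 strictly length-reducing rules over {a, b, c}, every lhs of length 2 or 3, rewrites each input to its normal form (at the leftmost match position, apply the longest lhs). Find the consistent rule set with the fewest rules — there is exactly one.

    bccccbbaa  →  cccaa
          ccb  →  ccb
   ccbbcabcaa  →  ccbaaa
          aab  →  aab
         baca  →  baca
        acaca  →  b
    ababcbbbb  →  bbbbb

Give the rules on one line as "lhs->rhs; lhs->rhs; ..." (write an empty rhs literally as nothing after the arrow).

  | bccccbbaa => cccbbaa => cccaa
  | ccb
  | ccbbcabcaa => ccbabcaa => ccbaaa
  | aab

aba->b; bba->a; bc->; cac->b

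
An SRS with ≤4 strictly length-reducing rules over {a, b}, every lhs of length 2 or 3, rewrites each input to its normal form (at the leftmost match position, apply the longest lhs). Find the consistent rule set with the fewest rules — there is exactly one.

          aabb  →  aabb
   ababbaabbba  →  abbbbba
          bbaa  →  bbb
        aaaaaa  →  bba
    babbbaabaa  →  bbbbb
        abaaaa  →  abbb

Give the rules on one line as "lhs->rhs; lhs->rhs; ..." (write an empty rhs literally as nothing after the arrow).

  | aabb
  | ababbaabbba => abaabbba => abbbbba
  | bbaa => bbb
  | aaaaaa => baaa => bba

aaa->b; baa->bb; bab->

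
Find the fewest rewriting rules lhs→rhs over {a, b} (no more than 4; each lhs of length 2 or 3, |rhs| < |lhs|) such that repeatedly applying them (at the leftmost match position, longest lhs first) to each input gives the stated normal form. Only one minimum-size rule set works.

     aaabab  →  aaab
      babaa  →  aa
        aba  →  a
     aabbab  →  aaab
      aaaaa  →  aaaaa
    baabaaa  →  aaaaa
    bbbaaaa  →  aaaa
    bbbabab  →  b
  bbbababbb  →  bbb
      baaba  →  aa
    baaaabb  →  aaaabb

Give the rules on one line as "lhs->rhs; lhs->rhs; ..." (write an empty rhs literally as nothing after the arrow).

  | aaabab => aaab
  | babaa => baa => aa
  | aba => a
  | aabbab => aaab

ba->; baa->aa; bba->a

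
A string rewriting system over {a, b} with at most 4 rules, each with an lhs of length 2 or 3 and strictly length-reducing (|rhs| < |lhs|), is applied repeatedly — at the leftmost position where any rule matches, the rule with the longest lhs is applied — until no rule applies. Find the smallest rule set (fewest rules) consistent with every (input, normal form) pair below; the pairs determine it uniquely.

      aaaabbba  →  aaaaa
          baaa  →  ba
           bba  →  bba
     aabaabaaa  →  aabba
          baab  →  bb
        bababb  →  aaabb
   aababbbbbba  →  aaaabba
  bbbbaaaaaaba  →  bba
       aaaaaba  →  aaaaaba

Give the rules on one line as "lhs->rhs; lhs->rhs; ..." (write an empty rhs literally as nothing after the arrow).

  | aaaabbba => aaaaa
  | baaa => ba
  | bba
  | aabaabaaa => aabbaaa => aabba

baa->b; bab->aa; bbb->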